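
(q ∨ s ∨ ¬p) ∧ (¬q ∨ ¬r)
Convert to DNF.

(q ∨ s ∨ ¬p) ∧ (¬q ∨ ¬r)
≡ q ∧ ¬q ∨ q ∧ ¬r ∨ s ∧ ¬q ∨ s ∧ ¬r ∨ ¬p ∧ ¬q ∨ ¬p ∧ ¬r   [distribute ∧ over ∨]
≡ q ∧ ¬r ∨ s ∧ ¬q ∨ s ∧ ¬r ∨ ¬p ∧ ¬q ∨ ¬p ∧ ¬r   [simplify]

q ∧ ¬r ∨ s ∧ ¬q ∨ s ∧ ¬r ∨ ¬p ∧ ¬q ∨ ¬p ∧ ¬r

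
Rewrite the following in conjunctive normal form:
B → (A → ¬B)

¬B ∨ ¬A

B → (A → ¬B)
≡ ¬B ∨ (A → ¬B)   [eliminate →]
≡ ¬B ∨ ¬A ∨ ¬B   [eliminate →]
≡ ¬B ∨ ¬A   [simplify]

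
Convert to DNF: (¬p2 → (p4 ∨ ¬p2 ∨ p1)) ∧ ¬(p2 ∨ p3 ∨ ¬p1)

¬p2 ∧ ¬p3 ∧ p1

(¬p2 → (p4 ∨ ¬p2 ∨ p1)) ∧ ¬(p2 ∨ p3 ∨ ¬p1)
≡ (¬¬p2 ∨ p4 ∨ ¬p2 ∨ p1) ∧ ¬(p2 ∨ p3 ∨ ¬p1)   [eliminate →]
≡ (p2 ∨ p4 ∨ ¬p2 ∨ p1) ∧ ¬(p2 ∨ p3 ∨ ¬p1)   [double negation]
≡ (p2 ∨ p4 ∨ ¬p2 ∨ p1) ∧ ¬p2 ∧ ¬p3 ∧ ¬¬p1   [De Morgan]
≡ (p2 ∨ p4 ∨ ¬p2 ∨ p1) ∧ ¬p2 ∧ ¬p3 ∧ p1   [double negation]
≡ (p2 ∧ ¬p2 ∧ ¬p3 ∧ p1) ∨ (p4 ∧ ¬p2 ∧ ¬p3 ∧ p1) ∨ (¬p2 ∧ ¬p2 ∧ ¬p3 ∧ p1) ∨ (p1 ∧ ¬p2 ∧ ¬p3 ∧ p1)   [distribute ∧ over ∨]
≡ ¬p2 ∧ ¬p3 ∧ p1   [simplify]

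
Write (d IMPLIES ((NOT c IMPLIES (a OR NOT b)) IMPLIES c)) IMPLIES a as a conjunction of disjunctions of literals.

(d OR a) AND (c OR a OR NOT b) AND (NOT c OR a)

(d IMPLIES ((NOT c IMPLIES (a OR NOT b)) IMPLIES c)) IMPLIES a
= NOT (d IMPLIES ((NOT c IMPLIES (a OR NOT b)) IMPLIES c)) OR a   [eliminate IMPLIES]
= NOT (NOT d OR ((NOT c IMPLIES (a OR NOT b)) IMPLIES c)) OR a   [eliminate IMPLIES]
= NOT (NOT d OR NOT (NOT c IMPLIES (a OR NOT b)) OR c) OR a   [eliminate IMPLIES]
= NOT (NOT d OR NOT (NOT NOT c OR a OR NOT b) OR c) OR a   [eliminate IMPLIES]
= (NOT NOT d AND NOT NOT (NOT NOT c OR a OR NOT b) AND NOT c) OR a   [De Morgan]
= (d AND NOT NOT (NOT NOT c OR a OR NOT b) AND NOT c) OR a   [double negation]
= (d AND (NOT NOT c OR a OR NOT b) AND NOT c) OR a   [double negation]
= (d AND (c OR a OR NOT b) AND NOT c) OR a   [double negation]
= (d OR a) AND (c OR a OR NOT b OR a) AND (NOT c OR a)   [distribute OR over AND]
= (d OR a) AND (c OR a OR NOT b) AND (NOT c OR a)   [simplify]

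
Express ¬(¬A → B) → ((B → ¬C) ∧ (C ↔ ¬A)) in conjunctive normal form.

A ∨ B ∨ C

¬(¬A → B) → ((B → ¬C) ∧ (C ↔ ¬A))
= ¬¬(¬A → B) ∨ ((B → ¬C) ∧ (C ↔ ¬A))   [eliminate →]
= ¬¬(¬¬A ∨ B) ∨ ((B → ¬C) ∧ (C ↔ ¬A))   [eliminate →]
= ¬¬(¬¬A ∨ B) ∨ ((¬B ∨ ¬C) ∧ (C ↔ ¬A))   [eliminate →]
= ¬¬(¬¬A ∨ B) ∨ ((¬B ∨ ¬C) ∧ (C → ¬A) ∧ (¬A → C))   [eliminate ↔]
= ¬¬(¬¬A ∨ B) ∨ ((¬B ∨ ¬C) ∧ (¬C ∨ ¬A) ∧ (¬A → C))   [eliminate →]
= ¬¬(¬¬A ∨ B) ∨ ((¬B ∨ ¬C) ∧ (¬C ∨ ¬A) ∧ (¬¬A ∨ C))   [eliminate →]
= ¬¬A ∨ B ∨ ((¬B ∨ ¬C) ∧ (¬C ∨ ¬A) ∧ (¬¬A ∨ C))   [double negation]
= A ∨ B ∨ ((¬B ∨ ¬C) ∧ (¬C ∨ ¬A) ∧ (¬¬A ∨ C))   [double negation]
= A ∨ B ∨ ((¬B ∨ ¬C) ∧ (¬C ∨ ¬A) ∧ (A ∨ C))   [double negation]
= (A ∨ B ∨ ¬B ∨ ¬C) ∧ (A ∨ B ∨ ¬C ∨ ¬A) ∧ (A ∨ B ∨ A ∨ C)   [distribute ∨ over ∧]
= A ∨ B ∨ C   [simplify]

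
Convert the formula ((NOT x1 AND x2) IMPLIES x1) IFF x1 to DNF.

(NOT x1 AND x2) OR x1

((NOT x1 AND x2) IMPLIES x1) IFF x1
⇔ (((NOT x1 AND x2) IMPLIES x1) IMPLIES x1) AND (x1 IMPLIES ((NOT x1 AND x2) IMPLIES x1))   — eliminate IFF
⇔ (NOT ((NOT x1 AND x2) IMPLIES x1) OR x1) AND (x1 IMPLIES ((NOT x1 AND x2) IMPLIES x1))   — eliminate IMPLIES
⇔ (NOT (NOT (NOT x1 AND x2) OR x1) OR x1) AND (x1 IMPLIES ((NOT x1 AND x2) IMPLIES x1))   — eliminate IMPLIES
⇔ (NOT (NOT (NOT x1 AND x2) OR x1) OR x1) AND (NOT x1 OR ((NOT x1 AND x2) IMPLIES x1))   — eliminate IMPLIES
⇔ (NOT (NOT (NOT x1 AND x2) OR x1) OR x1) AND (NOT x1 OR NOT (NOT x1 AND x2) OR x1)   — eliminate IMPLIES
⇔ ((NOT NOT (NOT x1 AND x2) AND NOT x1) OR x1) AND (NOT x1 OR NOT (NOT x1 AND x2) OR x1)   — De Morgan
⇔ ((NOT x1 AND x2 AND NOT x1) OR x1) AND (NOT x1 OR NOT (NOT x1 AND x2) OR x1)   — double negation
⇔ ((NOT x1 AND x2 AND NOT x1) OR x1) AND (NOT x1 OR NOT NOT x1 OR NOT x2 OR x1)   — De Morgan
⇔ ((NOT x1 AND x2 AND NOT x1) OR x1) AND (NOT x1 OR x1 OR NOT x2 OR x1)   — double negation
⇔ (NOT x1 AND x2 AND NOT x1 AND NOT x1) OR (NOT x1 AND x2 AND NOT x1 AND x1) OR (NOT x1 AND x2 AND NOT x1 AND NOT x2) OR (NOT x1 AND x2 AND NOT x1 AND x1) OR (x1 AND NOT x1) OR (x1 AND x1) OR (x1 AND NOT x2) OR (x1 AND x1)   — distribute AND over OR
⇔ (NOT x1 AND x2) OR x1   — simplify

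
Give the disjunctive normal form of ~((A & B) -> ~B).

A & B

~((A & B) -> ~B)
⇔ ~(~(A & B) | ~B)
⇔ ~~(A & B) & ~~B
⇔ A & B & ~~B
⇔ A & B & B
⇔ A & B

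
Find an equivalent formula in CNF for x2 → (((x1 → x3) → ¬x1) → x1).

¬x2 ∨ x1

x2 → (((x1 → x3) → ¬x1) → x1)
⇔ ¬x2 ∨ (((x1 → x3) → ¬x1) → x1)   (eliminate →)
⇔ ¬x2 ∨ ¬((x1 → x3) → ¬x1) ∨ x1   (eliminate →)
⇔ ¬x2 ∨ ¬(¬(x1 → x3) ∨ ¬x1) ∨ x1   (eliminate →)
⇔ ¬x2 ∨ ¬(¬(¬x1 ∨ x3) ∨ ¬x1) ∨ x1   (eliminate →)
⇔ ¬x2 ∨ (¬¬(¬x1 ∨ x3) ∧ ¬¬x1) ∨ x1   (De Morgan)
⇔ ¬x2 ∨ ((¬x1 ∨ x3) ∧ ¬¬x1) ∨ x1   (double negation)
⇔ ¬x2 ∨ ((¬x1 ∨ x3) ∧ x1) ∨ x1   (double negation)
⇔ (¬x2 ∨ ¬x1 ∨ x3 ∨ x1) ∧ (¬x2 ∨ x1 ∨ x1)   (distribute ∨ over ∧)
⇔ ¬x2 ∨ x1   (simplify)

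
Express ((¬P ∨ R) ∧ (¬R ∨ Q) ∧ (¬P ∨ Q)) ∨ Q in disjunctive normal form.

(¬P ∧ ¬R) ∨ Q

((¬P ∨ R) ∧ (¬R ∨ Q) ∧ (¬P ∨ Q)) ∨ Q
≡ (¬P ∧ ¬R ∧ ¬P) ∨ (¬P ∧ ¬R ∧ Q) ∨ (¬P ∧ Q ∧ ¬P) ∨ (¬P ∧ Q ∧ Q) ∨ (R ∧ ¬R ∧ ¬P) ∨ (R ∧ ¬R ∧ Q) ∨ (R ∧ Q ∧ ¬P) ∨ (R ∧ Q ∧ Q) ∨ Q   [distribute ∧ over ∨]
≡ (¬P ∧ ¬R) ∨ Q   [simplify]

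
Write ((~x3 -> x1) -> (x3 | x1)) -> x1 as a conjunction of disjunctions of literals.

(x3 | x1) & (~x3 | x1)

((~x3 -> x1) -> (x3 | x1)) -> x1
≡ ~((~x3 -> x1) -> (x3 | x1)) | x1
≡ ~(~(~x3 -> x1) | x3 | x1) | x1
≡ ~(~(~~x3 | x1) | x3 | x1) | x1
≡ (~~(~~x3 | x1) & ~x3 & ~x1) | x1
≡ ((~~x3 | x1) & ~x3 & ~x1) | x1
≡ ((x3 | x1) & ~x3 & ~x1) | x1
≡ (x3 | x1 | x1) & (~x3 | x1) & (~x1 | x1)
≡ (x3 | x1) & (~x3 | x1)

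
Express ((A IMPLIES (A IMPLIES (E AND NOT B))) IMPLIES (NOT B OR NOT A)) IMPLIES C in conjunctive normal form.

(NOT A OR E OR C) AND (NOT A OR NOT B OR C) AND (B OR C) AND (A OR C)

((A IMPLIES (A IMPLIES (E AND NOT B))) IMPLIES (NOT B OR NOT A)) IMPLIES C
= NOT ((A IMPLIES (A IMPLIES (E AND NOT B))) IMPLIES (NOT B OR NOT A)) OR C
= NOT (NOT (A IMPLIES (A IMPLIES (E AND NOT B))) OR NOT B OR NOT A) OR C
= NOT (NOT (NOT A OR (A IMPLIES (E AND NOT B))) OR NOT B OR NOT A) OR C
= NOT (NOT (NOT A OR NOT A OR (E AND NOT B)) OR NOT B OR NOT A) OR C
= (NOT NOT (NOT A OR NOT A OR (E AND NOT B)) AND NOT NOT B AND NOT NOT A) OR C
= ((NOT A OR NOT A OR (E AND NOT B)) AND NOT NOT B AND NOT NOT A) OR C
= ((NOT A OR NOT A OR (E AND NOT B)) AND B AND NOT NOT A) OR C
= ((NOT A OR NOT A OR (E AND NOT B)) AND B AND A) OR C
= (NOT A OR NOT A OR E OR C) AND (NOT A OR NOT A OR NOT B OR C) AND (B OR C) AND (A OR C)
= (NOT A OR E OR C) AND (NOT A OR NOT B OR C) AND (B OR C) AND (A OR C)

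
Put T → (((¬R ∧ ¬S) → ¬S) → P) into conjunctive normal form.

(¬T ∨ ¬R ∨ P) ∧ (¬T ∨ ¬S ∨ P) ∧ (¬T ∨ S ∨ P)

T → (((¬R ∧ ¬S) → ¬S) → P)
⇔ ¬T ∨ (((¬R ∧ ¬S) → ¬S) → P)   [eliminate →]
⇔ ¬T ∨ ¬((¬R ∧ ¬S) → ¬S) ∨ P   [eliminate →]
⇔ ¬T ∨ ¬(¬(¬R ∧ ¬S) ∨ ¬S) ∨ P   [eliminate →]
⇔ ¬T ∨ (¬¬(¬R ∧ ¬S) ∧ ¬¬S) ∨ P   [De Morgan]
⇔ ¬T ∨ (¬R ∧ ¬S ∧ ¬¬S) ∨ P   [double negation]
⇔ ¬T ∨ (¬R ∧ ¬S ∧ S) ∨ P   [double negation]
⇔ (¬T ∨ ¬R ∨ P) ∧ (¬T ∨ ¬S ∨ P) ∧ (¬T ∨ S ∨ P)   [distribute ∨ over ∧]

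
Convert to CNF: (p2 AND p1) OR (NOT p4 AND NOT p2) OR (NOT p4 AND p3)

(p2 AND p1) OR (NOT p4 AND NOT p2) OR (NOT p4 AND p3)
≡ (p2 OR NOT p4 OR NOT p4) AND (p2 OR NOT p4 OR p3) AND (p2 OR NOT p2 OR NOT p4) AND (p2 OR NOT p2 OR p3) AND (p1 OR NOT p4 OR NOT p4) AND (p1 OR NOT p4 OR p3) AND (p1 OR NOT p2 OR NOT p4) AND (p1 OR NOT p2 OR p3)   — distribute OR over AND
≡ (p2 OR NOT p4) AND (p1 OR NOT p4) AND (p1 OR NOT p2 OR p3)   — simplify

(p2 OR NOT p4) AND (p1 OR NOT p4) AND (p1 OR NOT p2 OR p3)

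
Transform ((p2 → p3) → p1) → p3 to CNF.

((p2 → p3) → p1) → p3
≡ ¬((p2 → p3) → p1) ∨ p3   [eliminate →]
≡ ¬(¬(p2 → p3) ∨ p1) ∨ p3   [eliminate →]
≡ ¬(¬(¬p2 ∨ p3) ∨ p1) ∨ p3   [eliminate →]
≡ (¬¬(¬p2 ∨ p3) ∧ ¬p1) ∨ p3   [De Morgan]
≡ ((¬p2 ∨ p3) ∧ ¬p1) ∨ p3   [double negation]
≡ (¬p2 ∨ p3 ∨ p3) ∧ (¬p1 ∨ p3)   [distribute ∨ over ∧]
≡ (¬p2 ∨ p3) ∧ (¬p1 ∨ p3)   [simplify]

(¬p2 ∨ p3) ∧ (¬p1 ∨ p3)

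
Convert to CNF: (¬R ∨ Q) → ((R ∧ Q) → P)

(¬R ∨ Q) → ((R ∧ Q) → P)
= ¬(¬R ∨ Q) ∨ ((R ∧ Q) → P)   — eliminate →
= ¬(¬R ∨ Q) ∨ ¬(R ∧ Q) ∨ P   — eliminate →
= (¬¬R ∧ ¬Q) ∨ ¬(R ∧ Q) ∨ P   — De Morgan
= (R ∧ ¬Q) ∨ ¬(R ∧ Q) ∨ P   — double negation
= (R ∧ ¬Q) ∨ ¬R ∨ ¬Q ∨ P   — De Morgan
= (R ∨ ¬R ∨ ¬Q ∨ P) ∧ (¬Q ∨ ¬R ∨ ¬Q ∨ P)   — distribute ∨ over ∧
= ¬Q ∨ ¬R ∨ P   — simplify

¬Q ∨ ¬R ∨ P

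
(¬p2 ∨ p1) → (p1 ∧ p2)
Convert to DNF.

(¬p2 ∨ p1) → (p1 ∧ p2)
≡ ¬(¬p2 ∨ p1) ∨ (p1 ∧ p2)
≡ (¬¬p2 ∧ ¬p1) ∨ (p1 ∧ p2)
≡ (p2 ∧ ¬p1) ∨ (p1 ∧ p2)

(p2 ∧ ¬p1) ∨ (p1 ∧ p2)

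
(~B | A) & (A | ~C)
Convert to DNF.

(~B | A) & (A | ~C)
= (~B & A) | (~B & ~C) | (A & A) | (A & ~C)
= (~B & ~C) | A

(~B & ~C) | A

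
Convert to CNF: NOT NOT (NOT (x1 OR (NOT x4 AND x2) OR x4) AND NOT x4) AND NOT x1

NOT NOT (NOT (x1 OR (NOT x4 AND x2) OR x4) AND NOT x4) AND NOT x1
≡ NOT (x1 OR (NOT x4 AND x2) OR x4) AND NOT x4 AND NOT x1   [double negation]
≡ NOT x1 AND NOT (NOT x4 AND x2) AND NOT x4 AND NOT x4 AND NOT x1   [De Morgan]
≡ NOT x1 AND (NOT NOT x4 OR NOT x2) AND NOT x4 AND NOT x4 AND NOT x1   [De Morgan]
≡ NOT x1 AND (x4 OR NOT x2) AND NOT x4 AND NOT x4 AND NOT x1   [double negation]
≡ NOT x1 AND (x4 OR NOT x2) AND NOT x4   [simplify]

NOT x1 AND (x4 OR NOT x2) AND NOT x4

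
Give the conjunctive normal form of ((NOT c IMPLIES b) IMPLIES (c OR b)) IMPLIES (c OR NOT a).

(c OR b OR NOT a) AND (NOT b OR c OR NOT a)

((NOT c IMPLIES b) IMPLIES (c OR b)) IMPLIES (c OR NOT a)
≡ NOT ((NOT c IMPLIES b) IMPLIES (c OR b)) OR c OR NOT a   — eliminate IMPLIES
≡ NOT (NOT (NOT c IMPLIES b) OR c OR b) OR c OR NOT a   — eliminate IMPLIES
≡ NOT (NOT (NOT NOT c OR b) OR c OR b) OR c OR NOT a   — eliminate IMPLIES
≡ (NOT NOT (NOT NOT c OR b) AND NOT c AND NOT b) OR c OR NOT a   — De Morgan
≡ ((NOT NOT c OR b) AND NOT c AND NOT b) OR c OR NOT a   — double negation
≡ ((c OR b) AND NOT c AND NOT b) OR c OR NOT a   — double negation
≡ (c OR b OR c OR NOT a) AND (NOT c OR c OR NOT a) AND (NOT b OR c OR NOT a)   — distribute OR over AND
≡ (c OR b OR NOT a) AND (NOT b OR c OR NOT a)   — simplify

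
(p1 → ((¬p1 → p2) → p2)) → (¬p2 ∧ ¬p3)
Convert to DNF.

(p1 ∧ ¬p2) ∨ (¬p2 ∧ ¬p3)

(p1 → ((¬p1 → p2) → p2)) → (¬p2 ∧ ¬p3)
= ¬(p1 → ((¬p1 → p2) → p2)) ∨ (¬p2 ∧ ¬p3)   [eliminate →]
= ¬(¬p1 ∨ ((¬p1 → p2) → p2)) ∨ (¬p2 ∧ ¬p3)   [eliminate →]
= ¬(¬p1 ∨ ¬(¬p1 → p2) ∨ p2) ∨ (¬p2 ∧ ¬p3)   [eliminate →]
= ¬(¬p1 ∨ ¬(¬¬p1 ∨ p2) ∨ p2) ∨ (¬p2 ∧ ¬p3)   [eliminate →]
= (¬¬p1 ∧ ¬¬(¬¬p1 ∨ p2) ∧ ¬p2) ∨ (¬p2 ∧ ¬p3)   [De Morgan]
= (p1 ∧ ¬¬(¬¬p1 ∨ p2) ∧ ¬p2) ∨ (¬p2 ∧ ¬p3)   [double negation]
= (p1 ∧ (¬¬p1 ∨ p2) ∧ ¬p2) ∨ (¬p2 ∧ ¬p3)   [double negation]
= (p1 ∧ (p1 ∨ p2) ∧ ¬p2) ∨ (¬p2 ∧ ¬p3)   [double negation]
= (p1 ∧ p1 ∧ ¬p2) ∨ (p1 ∧ p2 ∧ ¬p2) ∨ (¬p2 ∧ ¬p3)   [distribute ∧ over ∨]
= (p1 ∧ ¬p2) ∨ (¬p2 ∧ ¬p3)   [simplify]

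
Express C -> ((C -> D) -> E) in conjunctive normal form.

C -> ((C -> D) -> E)
= ~C | ((C -> D) -> E)   (eliminate ->)
= ~C | ~(C -> D) | E   (eliminate ->)
= ~C | ~(~C | D) | E   (eliminate ->)
= ~C | (~~C & ~D) | E   (De Morgan)
= ~C | (C & ~D) | E   (double negation)
= (~C | C | E) & (~C | ~D | E)   (distribute | over &)
= ~C | ~D | E   (simplify)

~C | ~D | E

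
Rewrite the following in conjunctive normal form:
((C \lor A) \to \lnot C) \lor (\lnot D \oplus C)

\lnot C \lor D

((C \lor A) \to \lnot C) \lor (\lnot D \oplus C)
≡ \lnot (C \lor A) \lor \lnot C \lor (\lnot D \oplus C)   (eliminate \to)
≡ \lnot (C \lor A) \lor \lnot C \lor ((\lnot D \lor C) \land \lnot (\lnot D \land C))   (expand \oplus)
≡ (\lnot C \land \lnot A) \lor \lnot C \lor ((\lnot D \lor C) \land \lnot (\lnot D \land C))   (De Morgan)
≡ (\lnot C \land \lnot A) \lor \lnot C \lor ((\lnot D \lor C) \land (\lnot \lnot D \lor \lnot C))   (De Morgan)
≡ (\lnot C \land \lnot A) \lor \lnot C \lor ((\lnot D \lor C) \land (D \lor \lnot C))   (double negation)
≡ (\lnot C \lor \lnot C \lor \lnot D \lor C) \land (\lnot C \lor \lnot C \lor D \lor \lnot C) \land (\lnot A \lor \lnot C \lor \lnot D \lor C) \land (\lnot A \lor \lnot C \lor D \lor \lnot C)   (distribute \lor over \land)
≡ \lnot C \lor D   (simplify)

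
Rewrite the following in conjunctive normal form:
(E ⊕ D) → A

(E ⊕ D) → A
≡ ¬(E ⊕ D) ∨ A
≡ ¬((E ∨ D) ∧ ¬(E ∧ D)) ∨ A
≡ ¬(E ∨ D) ∨ ¬¬(E ∧ D) ∨ A
≡ (¬E ∧ ¬D) ∨ ¬¬(E ∧ D) ∨ A
≡ (¬E ∧ ¬D) ∨ (E ∧ D) ∨ A
≡ (¬E ∨ E ∨ A) ∧ (¬E ∨ D ∨ A) ∧ (¬D ∨ E ∨ A) ∧ (¬D ∨ D ∨ A)
≡ (¬E ∨ D ∨ A) ∧ (¬D ∨ E ∨ A)

(¬E ∨ D ∨ A) ∧ (¬D ∨ E ∨ A)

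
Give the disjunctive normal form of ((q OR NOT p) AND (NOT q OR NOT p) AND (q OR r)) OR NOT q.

(q AND NOT p) OR (NOT p AND r) OR NOT q

((q OR NOT p) AND (NOT q OR NOT p) AND (q OR r)) OR NOT q
≡ (q AND NOT q AND q) OR (q AND NOT q AND r) OR (q AND NOT p AND q) OR (q AND NOT p AND r) OR (NOT p AND NOT q AND q) OR (NOT p AND NOT q AND r) OR (NOT p AND NOT p AND q) OR (NOT p AND NOT p AND r) OR NOT q   (distribute AND over OR)
≡ (q AND NOT p) OR (NOT p AND r) OR NOT q   (simplify)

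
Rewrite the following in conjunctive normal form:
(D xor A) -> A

(D xor A) -> A
⇔ ~(D xor A) | A
⇔ ~((D | A) & ~(D & A)) | A
⇔ ~(D | A) | ~~(D & A) | A
⇔ (~D & ~A) | ~~(D & A) | A
⇔ (~D & ~A) | (D & A) | A
⇔ (~D | D | A) & (~D | A | A) & (~A | D | A) & (~A | A | A)
⇔ ~D | A

~D | A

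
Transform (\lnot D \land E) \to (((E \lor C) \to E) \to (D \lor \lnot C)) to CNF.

D \lor \lnot E \lor \lnot C

(\lnot D \land E) \to (((E \lor C) \to E) \to (D \lor \lnot C))
= \lnot (\lnot D \land E) \lor (((E \lor C) \to E) \to (D \lor \lnot C))   (eliminate \to)
= \lnot (\lnot D \land E) \lor \lnot ((E \lor C) \to E) \lor D \lor \lnot C   (eliminate \to)
= \lnot (\lnot D \land E) \lor \lnot (\lnot (E \lor C) \lor E) \lor D \lor \lnot C   (eliminate \to)
= \lnot \lnot D \lor \lnot E \lor \lnot (\lnot (E \lor C) \lor E) \lor D \lor \lnot C   (De Morgan)
= D \lor \lnot E \lor \lnot (\lnot (E \lor C) \lor E) \lor D \lor \lnot C   (double negation)
= D \lor \lnot E \lor (\lnot \lnot (E \lor C) \land \lnot E) \lor D \lor \lnot C   (De Morgan)
= D \lor \lnot E \lor ((E \lor C) \land \lnot E) \lor D \lor \lnot C   (double negation)
= (D \lor \lnot E \lor E \lor C \lor D \lor \lnot C) \land (D \lor \lnot E \lor \lnot E \lor D \lor \lnot C)   (distribute \lor over \land)
= D \lor \lnot E \lor \lnot C   (simplify)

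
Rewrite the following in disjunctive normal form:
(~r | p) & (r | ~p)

(~r & ~p) | (p & r)

(~r | p) & (r | ~p)
= (~r & r) | (~r & ~p) | (p & r) | (p & ~p)   [distribute & over |]
= (~r & ~p) | (p & r)   [simplify]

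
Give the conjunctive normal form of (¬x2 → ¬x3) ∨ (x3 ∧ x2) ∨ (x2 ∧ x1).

(¬x2 → ¬x3) ∨ (x3 ∧ x2) ∨ (x2 ∧ x1)
⇔ ¬¬x2 ∨ ¬x3 ∨ (x3 ∧ x2) ∨ (x2 ∧ x1)   — eliminate →
⇔ x2 ∨ ¬x3 ∨ (x3 ∧ x2) ∨ (x2 ∧ x1)   — double negation
⇔ (x2 ∨ ¬x3 ∨ x3 ∨ x2) ∧ (x2 ∨ ¬x3 ∨ x3 ∨ x1) ∧ (x2 ∨ ¬x3 ∨ x2 ∨ x2) ∧ (x2 ∨ ¬x3 ∨ x2 ∨ x1)   — distribute ∨ over ∧
⇔ x2 ∨ ¬x3   — simplify

x2 ∨ ¬x3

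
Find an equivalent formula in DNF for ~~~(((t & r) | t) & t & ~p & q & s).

~~~(((t & r) | t) & t & ~p & q & s)
⇔ ~(((t & r) | t) & t & ~p & q & s)   (double negation)
⇔ ~((t & r) | t) | ~t | ~~p | ~q | ~s   (De Morgan)
⇔ (~(t & r) & ~t) | ~t | ~~p | ~q | ~s   (De Morgan)
⇔ ((~t | ~r) & ~t) | ~t | ~~p | ~q | ~s   (De Morgan)
⇔ ((~t | ~r) & ~t) | ~t | p | ~q | ~s   (double negation)
⇔ (~t & ~t) | (~r & ~t) | ~t | p | ~q | ~s   (distribute & over |)
⇔ ~t | p | ~q | ~s   (simplify)

~t | p | ~q | ~s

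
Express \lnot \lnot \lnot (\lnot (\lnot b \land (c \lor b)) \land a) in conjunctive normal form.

(\lnot b \lor \lnot a) \land (c \lor b \lor \lnot a)

\lnot \lnot \lnot (\lnot (\lnot b \land (c \lor b)) \land a)
⇔ \lnot (\lnot (\lnot b \land (c \lor b)) \land a)   [double negation]
⇔ \lnot \lnot (\lnot b \land (c \lor b)) \lor \lnot a   [De Morgan]
⇔ (\lnot b \land (c \lor b)) \lor \lnot a   [double negation]
⇔ (\lnot b \lor \lnot a) \land (c \lor b \lor \lnot a)   [distribute \lor over \land]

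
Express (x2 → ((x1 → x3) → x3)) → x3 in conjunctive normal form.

(x2 → ((x1 → x3) → x3)) → x3
≡ ¬(x2 → ((x1 → x3) → x3)) ∨ x3   [eliminate →]
≡ ¬(¬x2 ∨ ((x1 → x3) → x3)) ∨ x3   [eliminate →]
≡ ¬(¬x2 ∨ ¬(x1 → x3) ∨ x3) ∨ x3   [eliminate →]
≡ ¬(¬x2 ∨ ¬(¬x1 ∨ x3) ∨ x3) ∨ x3   [eliminate →]
≡ (¬¬x2 ∧ ¬¬(¬x1 ∨ x3) ∧ ¬x3) ∨ x3   [De Morgan]
≡ (x2 ∧ ¬¬(¬x1 ∨ x3) ∧ ¬x3) ∨ x3   [double negation]
≡ (x2 ∧ (¬x1 ∨ x3) ∧ ¬x3) ∨ x3   [double negation]
≡ (x2 ∨ x3) ∧ (¬x1 ∨ x3 ∨ x3) ∧ (¬x3 ∨ x3)   [distribute ∨ over ∧]
≡ (x2 ∨ x3) ∧ (¬x1 ∨ x3)   [simplify]

(x2 ∨ x3) ∧ (¬x1 ∨ x3)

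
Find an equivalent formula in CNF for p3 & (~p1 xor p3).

p3 & (~p1 xor p3)
⇔ p3 & (~p1 | p3) & ~(~p1 & p3)   — expand xor
⇔ p3 & (~p1 | p3) & (~~p1 | ~p3)   — De Morgan
⇔ p3 & (~p1 | p3) & (p1 | ~p3)   — double negation
⇔ p3 & (p1 | ~p3)   — simplify

p3 & (p1 | ~p3)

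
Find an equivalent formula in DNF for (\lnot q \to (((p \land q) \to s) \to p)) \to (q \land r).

(\lnot q \to (((p \land q) \to s) \to p)) \to (q \land r)
= \lnot (\lnot q \to (((p \land q) \to s) \to p)) \lor (q \land r)   (eliminate \to)
= \lnot (\lnot \lnot q \lor (((p \land q) \to s) \to p)) \lor (q \land r)   (eliminate \to)
= \lnot (\lnot \lnot q \lor \lnot ((p \land q) \to s) \lor p) \lor (q \land r)   (eliminate \to)
= \lnot (\lnot \lnot q \lor \lnot (\lnot (p \land q) \lor s) \lor p) \lor (q \land r)   (eliminate \to)
= (\lnot \lnot \lnot q \land \lnot \lnot (\lnot (p \land q) \lor s) \land \lnot p) \lor (q \land r)   (De Morgan)
= (\lnot q \land \lnot \lnot (\lnot (p \land q) \lor s) \land \lnot p) \lor (q \land r)   (double negation)
= (\lnot q \land (\lnot (p \land q) \lor s) \land \lnot p) \lor (q \land r)   (double negation)
= (\lnot q \land (\lnot p \lor \lnot q \lor s) \land \lnot p) \lor (q \land r)   (De Morgan)
= (\lnot q \land \lnot p \land \lnot p) \lor (\lnot q \land \lnot q \land \lnot p) \lor (\lnot q \land s \land \lnot p) \lor (q \land r)   (distribute \land over \lor)
= (\lnot q \land \lnot p) \lor (q \land r)   (simplify)

(\lnot q \land \lnot p) \lor (q \land r)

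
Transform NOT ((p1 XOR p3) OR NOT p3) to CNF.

NOT ((p1 XOR p3) OR NOT p3)
⇔ NOT (((p1 OR p3) AND NOT (p1 AND p3)) OR NOT p3)
⇔ NOT ((p1 OR p3) AND NOT (p1 AND p3)) AND NOT NOT p3
⇔ (NOT (p1 OR p3) OR NOT NOT (p1 AND p3)) AND NOT NOT p3
⇔ ((NOT p1 AND NOT p3) OR NOT NOT (p1 AND p3)) AND NOT NOT p3
⇔ ((NOT p1 AND NOT p3) OR (p1 AND p3)) AND NOT NOT p3
⇔ ((NOT p1 AND NOT p3) OR (p1 AND p3)) AND p3
⇔ (NOT p1 OR p1) AND (NOT p1 OR p3) AND (NOT p3 OR p1) AND (NOT p3 OR p3) AND p3
⇔ (NOT p3 OR p1) AND p3

(NOT p3 OR p1) AND p3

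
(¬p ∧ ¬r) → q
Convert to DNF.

(¬p ∧ ¬r) → q
= ¬(¬p ∧ ¬r) ∨ q   [eliminate →]
= ¬¬p ∨ ¬¬r ∨ q   [De Morgan]
= p ∨ ¬¬r ∨ q   [double negation]
= p ∨ r ∨ q   [double negation]

p ∨ r ∨ q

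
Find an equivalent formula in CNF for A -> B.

A -> B
≡ ~A | B

~A | B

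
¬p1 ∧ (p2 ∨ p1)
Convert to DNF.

¬p1 ∧ (p2 ∨ p1)
⇔ (¬p1 ∧ p2) ∨ (¬p1 ∧ p1)   [distribute ∧ over ∨]
⇔ ¬p1 ∧ p2   [simplify]

¬p1 ∧ p2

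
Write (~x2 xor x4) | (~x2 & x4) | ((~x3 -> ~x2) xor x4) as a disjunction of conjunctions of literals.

(~x2 & ~x4) | (x2 & x4) | (~x2 & x4) | (x3 & ~x4)

(~x2 xor x4) | (~x2 & x4) | ((~x3 -> ~x2) xor x4)
≡ (~x2 & ~x4) | (~~x2 & x4) | (~x2 & x4) | ((~x3 -> ~x2) xor x4)   [expand xor]
≡ (~x2 & ~x4) | (~~x2 & x4) | (~x2 & x4) | ((~x3 -> ~x2) & ~x4) | (~(~x3 -> ~x2) & x4)   [expand xor]
≡ (~x2 & ~x4) | (~~x2 & x4) | (~x2 & x4) | ((~~x3 | ~x2) & ~x4) | (~(~x3 -> ~x2) & x4)   [eliminate ->]
≡ (~x2 & ~x4) | (~~x2 & x4) | (~x2 & x4) | ((~~x3 | ~x2) & ~x4) | (~(~~x3 | ~x2) & x4)   [eliminate ->]
≡ (~x2 & ~x4) | (x2 & x4) | (~x2 & x4) | ((~~x3 | ~x2) & ~x4) | (~(~~x3 | ~x2) & x4)   [double negation]
≡ (~x2 & ~x4) | (x2 & x4) | (~x2 & x4) | ((x3 | ~x2) & ~x4) | (~(~~x3 | ~x2) & x4)   [double negation]
≡ (~x2 & ~x4) | (x2 & x4) | (~x2 & x4) | ((x3 | ~x2) & ~x4) | (~~~x3 & ~~x2 & x4)   [De Morgan]
≡ (~x2 & ~x4) | (x2 & x4) | (~x2 & x4) | ((x3 | ~x2) & ~x4) | (~x3 & ~~x2 & x4)   [double negation]
≡ (~x2 & ~x4) | (x2 & x4) | (~x2 & x4) | ((x3 | ~x2) & ~x4) | (~x3 & x2 & x4)   [double negation]
≡ (~x2 & ~x4) | (x2 & x4) | (~x2 & x4) | (x3 & ~x4) | (~x2 & ~x4) | (~x3 & x2 & x4)   [distribute & over |]
≡ (~x2 & ~x4) | (x2 & x4) | (~x2 & x4) | (x3 & ~x4)   [simplify]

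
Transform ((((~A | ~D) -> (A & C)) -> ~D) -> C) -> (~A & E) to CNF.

((((~A | ~D) -> (A & C)) -> ~D) -> C) -> (~A & E)
≡ ~((((~A | ~D) -> (A & C)) -> ~D) -> C) | (~A & E)   [eliminate ->]
≡ ~(~(((~A | ~D) -> (A & C)) -> ~D) | C) | (~A & E)   [eliminate ->]
≡ ~(~(~((~A | ~D) -> (A & C)) | ~D) | C) | (~A & E)   [eliminate ->]
≡ ~(~(~(~(~A | ~D) | (A & C)) | ~D) | C) | (~A & E)   [eliminate ->]
≡ (~~(~(~(~A | ~D) | (A & C)) | ~D) & ~C) | (~A & E)   [De Morgan]
≡ ((~(~(~A | ~D) | (A & C)) | ~D) & ~C) | (~A & E)   [double negation]
≡ (((~~(~A | ~D) & ~(A & C)) | ~D) & ~C) | (~A & E)   [De Morgan]
≡ ((((~A | ~D) & ~(A & C)) | ~D) & ~C) | (~A & E)   [double negation]
≡ ((((~A | ~D) & (~A | ~C)) | ~D) & ~C) | (~A & E)   [De Morgan]
≡ (~A | ~D | ~D | ~A) & (~A | ~D | ~D | E) & (~A | ~C | ~D | ~A) & (~A | ~C | ~D | E) & (~C | ~A) & (~C | E)   [distribute | over &]
≡ (~A | ~D) & (~C | ~A) & (~C | E)   [simplify]

(~A | ~D) & (~C | ~A) & (~C | E)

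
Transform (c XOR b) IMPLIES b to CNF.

NOT c OR b

(c XOR b) IMPLIES b
≡ NOT (c XOR b) OR b   (eliminate IMPLIES)
≡ NOT ((c OR b) AND NOT (c AND b)) OR b   (expand XOR)
≡ NOT (c OR b) OR NOT NOT (c AND b) OR b   (De Morgan)
≡ (NOT c AND NOT b) OR NOT NOT (c AND b) OR b   (De Morgan)
≡ (NOT c AND NOT b) OR (c AND b) OR b   (double negation)
≡ (NOT c OR c OR b) AND (NOT c OR b OR b) AND (NOT b OR c OR b) AND (NOT b OR b OR b)   (distribute OR over AND)
≡ NOT c OR b   (simplify)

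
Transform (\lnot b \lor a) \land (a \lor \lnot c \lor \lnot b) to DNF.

(\lnot b \lor a) \land (a \lor \lnot c \lor \lnot b)
≡ (\lnot b \land a) \lor (\lnot b \land \lnot c) \lor (\lnot b \land \lnot b) \lor (a \land a) \lor (a \land \lnot c) \lor (a \land \lnot b)   (distribute \land over \lor)
≡ \lnot b \lor a   (simplify)

\lnot b \lor a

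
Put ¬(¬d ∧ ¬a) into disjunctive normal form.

d ∨ a

¬(¬d ∧ ¬a)
⇔ ¬¬d ∨ ¬¬a
⇔ d ∨ ¬¬a
⇔ d ∨ a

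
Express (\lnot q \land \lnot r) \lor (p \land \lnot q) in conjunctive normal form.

(\lnot q \land \lnot r) \lor (p \land \lnot q)
⇔ (\lnot q \lor p) \land (\lnot q \lor \lnot q) \land (\lnot r \lor p) \land (\lnot r \lor \lnot q)   — distribute \lor over \land
⇔ \lnot q \land (\lnot r \lor p)   — simplify

\lnot q \land (\lnot r \lor p)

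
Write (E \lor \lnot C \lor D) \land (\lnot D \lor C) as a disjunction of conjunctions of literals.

(E \lor \lnot C \lor D) \land (\lnot D \lor C)
≡ E \land \lnot D \lor E \land C \lor \lnot C \land \lnot D \lor \lnot C \land C \lor D \land \lnot D \lor D \land C
≡ E \land \lnot D \lor E \land C \lor \lnot C \land \lnot D \lor D \land C

E \land \lnot D \lor E \land C \lor \lnot C \land \lnot D \lor D \land C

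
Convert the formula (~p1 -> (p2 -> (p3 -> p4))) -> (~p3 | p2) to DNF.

~p3 | p2

(~p1 -> (p2 -> (p3 -> p4))) -> (~p3 | p2)
≡ ~(~p1 -> (p2 -> (p3 -> p4))) | ~p3 | p2   [eliminate ->]
≡ ~(~~p1 | (p2 -> (p3 -> p4))) | ~p3 | p2   [eliminate ->]
≡ ~(~~p1 | ~p2 | (p3 -> p4)) | ~p3 | p2   [eliminate ->]
≡ ~(~~p1 | ~p2 | ~p3 | p4) | ~p3 | p2   [eliminate ->]
≡ (~~~p1 & ~~p2 & ~~p3 & ~p4) | ~p3 | p2   [De Morgan]
≡ (~p1 & ~~p2 & ~~p3 & ~p4) | ~p3 | p2   [double negation]
≡ (~p1 & p2 & ~~p3 & ~p4) | ~p3 | p2   [double negation]
≡ (~p1 & p2 & p3 & ~p4) | ~p3 | p2   [double negation]
≡ ~p3 | p2   [simplify]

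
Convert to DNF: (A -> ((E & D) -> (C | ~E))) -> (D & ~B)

(A -> ((E & D) -> (C | ~E))) -> (D & ~B)
⇔ ~(A -> ((E & D) -> (C | ~E))) | (D & ~B)   — eliminate ->
⇔ ~(~A | ((E & D) -> (C | ~E))) | (D & ~B)   — eliminate ->
⇔ ~(~A | ~(E & D) | C | ~E) | (D & ~B)   — eliminate ->
⇔ (~~A & ~~(E & D) & ~C & ~~E) | (D & ~B)   — De Morgan
⇔ (A & ~~(E & D) & ~C & ~~E) | (D & ~B)   — double negation
⇔ (A & E & D & ~C & ~~E) | (D & ~B)   — double negation
⇔ (A & E & D & ~C & E) | (D & ~B)   — double negation
⇔ (A & E & D & ~C) | (D & ~B)   — simplify

(A & E & D & ~C) | (D & ~B)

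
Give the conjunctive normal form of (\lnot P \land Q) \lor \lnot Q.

\lnot P \lor \lnot Q

(\lnot P \land Q) \lor \lnot Q
⇔ (\lnot P \lor \lnot Q) \land (Q \lor \lnot Q)   [distribute \lor over \land]
⇔ \lnot P \lor \lnot Q   [simplify]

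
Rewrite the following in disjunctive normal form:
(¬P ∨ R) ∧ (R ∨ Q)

(¬P ∨ R) ∧ (R ∨ Q)
⇔ (¬P ∧ R) ∨ (¬P ∧ Q) ∨ (R ∧ R) ∨ (R ∧ Q)   [distribute ∧ over ∨]
⇔ (¬P ∧ Q) ∨ R   [simplify]

(¬P ∧ Q) ∨ R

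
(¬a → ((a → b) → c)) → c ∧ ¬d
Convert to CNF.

(¬a → ((a → b) → c)) → c ∧ ¬d
⇔ ¬(¬a → ((a → b) → c)) ∨ c ∧ ¬d   (eliminate →)
⇔ ¬(¬¬a ∨ ((a → b) → c)) ∨ c ∧ ¬d   (eliminate →)
⇔ ¬(¬¬a ∨ ¬(a → b) ∨ c) ∨ c ∧ ¬d   (eliminate →)
⇔ ¬(¬¬a ∨ ¬(¬a ∨ b) ∨ c) ∨ c ∧ ¬d   (eliminate →)
⇔ ¬¬¬a ∧ ¬¬(¬a ∨ b) ∧ ¬c ∨ c ∧ ¬d   (De Morgan)
⇔ ¬a ∧ ¬¬(¬a ∨ b) ∧ ¬c ∨ c ∧ ¬d   (double negation)
⇔ ¬a ∧ (¬a ∨ b) ∧ ¬c ∨ c ∧ ¬d   (double negation)
⇔ (¬a ∨ c) ∧ (¬a ∨ ¬d) ∧ (¬a ∨ b ∨ c) ∧ (¬a ∨ b ∨ ¬d) ∧ (¬c ∨ c) ∧ (¬c ∨ ¬d)   (distribute ∨ over ∧)
⇔ (¬a ∨ c) ∧ (¬a ∨ ¬d) ∧ (¬c ∨ ¬d)   (simplify)

(¬a ∨ c) ∧ (¬a ∨ ¬d) ∧ (¬c ∨ ¬d)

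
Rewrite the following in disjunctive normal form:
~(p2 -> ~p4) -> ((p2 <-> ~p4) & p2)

~p2 | ~p4

~(p2 -> ~p4) -> ((p2 <-> ~p4) & p2)
⇔ ~~(p2 -> ~p4) | ((p2 <-> ~p4) & p2)
⇔ ~~(~p2 | ~p4) | ((p2 <-> ~p4) & p2)
⇔ ~~(~p2 | ~p4) | ((p2 -> ~p4) & (~p4 -> p2) & p2)
⇔ ~~(~p2 | ~p4) | ((~p2 | ~p4) & (~p4 -> p2) & p2)
⇔ ~~(~p2 | ~p4) | ((~p2 | ~p4) & (~~p4 | p2) & p2)
⇔ ~p2 | ~p4 | ((~p2 | ~p4) & (~~p4 | p2) & p2)
⇔ ~p2 | ~p4 | ((~p2 | ~p4) & (p4 | p2) & p2)
⇔ ~p2 | ~p4 | (~p2 & p4 & p2) | (~p2 & p2 & p2) | (~p4 & p4 & p2) | (~p4 & p2 & p2)
⇔ ~p2 | ~p4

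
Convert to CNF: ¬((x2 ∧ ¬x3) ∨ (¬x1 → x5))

(¬x2 ∨ x3) ∧ ¬x1 ∧ ¬x5

¬((x2 ∧ ¬x3) ∨ (¬x1 → x5))
≡ ¬((x2 ∧ ¬x3) ∨ ¬¬x1 ∨ x5)   (eliminate →)
≡ ¬(x2 ∧ ¬x3) ∧ ¬¬¬x1 ∧ ¬x5   (De Morgan)
≡ (¬x2 ∨ ¬¬x3) ∧ ¬¬¬x1 ∧ ¬x5   (De Morgan)
≡ (¬x2 ∨ x3) ∧ ¬¬¬x1 ∧ ¬x5   (double negation)
≡ (¬x2 ∨ x3) ∧ ¬x1 ∧ ¬x5   (double negation)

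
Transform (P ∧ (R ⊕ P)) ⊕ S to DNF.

(P ∧ (R ⊕ P)) ⊕ S
= (P ∧ (R ⊕ P) ∧ ¬S) ∨ (¬(P ∧ (R ⊕ P)) ∧ S)   [expand ⊕]
= (P ∧ ((R ∧ ¬P) ∨ (¬R ∧ P)) ∧ ¬S) ∨ (¬(P ∧ (R ⊕ P)) ∧ S)   [expand ⊕]
= (P ∧ ((R ∧ ¬P) ∨ (¬R ∧ P)) ∧ ¬S) ∨ (¬(P ∧ ((R ∧ ¬P) ∨ (¬R ∧ P))) ∧ S)   [expand ⊕]
= (P ∧ ((R ∧ ¬P) ∨ (¬R ∧ P)) ∧ ¬S) ∨ ((¬P ∨ ¬((R ∧ ¬P) ∨ (¬R ∧ P))) ∧ S)   [De Morgan]
= (P ∧ ((R ∧ ¬P) ∨ (¬R ∧ P)) ∧ ¬S) ∨ ((¬P ∨ (¬(R ∧ ¬P) ∧ ¬(¬R ∧ P))) ∧ S)   [De Morgan]
= (P ∧ ((R ∧ ¬P) ∨ (¬R ∧ P)) ∧ ¬S) ∨ ((¬P ∨ ((¬R ∨ ¬¬P) ∧ ¬(¬R ∧ P))) ∧ S)   [De Morgan]
= (P ∧ ((R ∧ ¬P) ∨ (¬R ∧ P)) ∧ ¬S) ∨ ((¬P ∨ ((¬R ∨ P) ∧ ¬(¬R ∧ P))) ∧ S)   [double negation]
= (P ∧ ((R ∧ ¬P) ∨ (¬R ∧ P)) ∧ ¬S) ∨ ((¬P ∨ ((¬R ∨ P) ∧ (¬¬R ∨ ¬P))) ∧ S)   [De Morgan]
= (P ∧ ((R ∧ ¬P) ∨ (¬R ∧ P)) ∧ ¬S) ∨ ((¬P ∨ ((¬R ∨ P) ∧ (R ∨ ¬P))) ∧ S)   [double negation]
= (P ∧ R ∧ ¬P ∧ ¬S) ∨ (P ∧ ¬R ∧ P ∧ ¬S) ∨ (¬P ∧ S) ∨ (¬R ∧ R ∧ S) ∨ (¬R ∧ ¬P ∧ S) ∨ (P ∧ R ∧ S) ∨ (P ∧ ¬P ∧ S)   [distribute ∧ over ∨]
= (P ∧ ¬R ∧ ¬S) ∨ (¬P ∧ S) ∨ (P ∧ R ∧ S)   [simplify]

(P ∧ ¬R ∧ ¬S) ∨ (¬P ∧ S) ∨ (P ∧ R ∧ S)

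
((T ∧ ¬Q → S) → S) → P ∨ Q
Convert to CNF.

((T ∧ ¬Q → S) → S) → P ∨ Q
= ¬((T ∧ ¬Q → S) → S) ∨ P ∨ Q   — eliminate →
= ¬(¬(T ∧ ¬Q → S) ∨ S) ∨ P ∨ Q   — eliminate →
= ¬(¬(¬(T ∧ ¬Q) ∨ S) ∨ S) ∨ P ∨ Q   — eliminate →
= ¬¬(¬(T ∧ ¬Q) ∨ S) ∧ ¬S ∨ P ∨ Q   — De Morgan
= (¬(T ∧ ¬Q) ∨ S) ∧ ¬S ∨ P ∨ Q   — double negation
= (¬T ∨ ¬¬Q ∨ S) ∧ ¬S ∨ P ∨ Q   — De Morgan
= (¬T ∨ Q ∨ S) ∧ ¬S ∨ P ∨ Q   — double negation
= (¬T ∨ Q ∨ S ∨ P ∨ Q) ∧ (¬S ∨ P ∨ Q)   — distribute ∨ over ∧
= (¬T ∨ Q ∨ S ∨ P) ∧ (¬S ∨ P ∨ Q)   — simplify

(¬T ∨ Q ∨ S ∨ P) ∧ (¬S ∨ P ∨ Q)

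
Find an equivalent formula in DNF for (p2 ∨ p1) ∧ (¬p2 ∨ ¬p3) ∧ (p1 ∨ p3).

(p2 ∨ p1) ∧ (¬p2 ∨ ¬p3) ∧ (p1 ∨ p3)
⇔ (p2 ∧ ¬p2 ∧ p1) ∨ (p2 ∧ ¬p2 ∧ p3) ∨ (p2 ∧ ¬p3 ∧ p1) ∨ (p2 ∧ ¬p3 ∧ p3) ∨ (p1 ∧ ¬p2 ∧ p1) ∨ (p1 ∧ ¬p2 ∧ p3) ∨ (p1 ∧ ¬p3 ∧ p1) ∨ (p1 ∧ ¬p3 ∧ p3)   — distribute ∧ over ∨
⇔ (p1 ∧ ¬p2) ∨ (p1 ∧ ¬p3)   — simplify

(p1 ∧ ¬p2) ∨ (p1 ∧ ¬p3)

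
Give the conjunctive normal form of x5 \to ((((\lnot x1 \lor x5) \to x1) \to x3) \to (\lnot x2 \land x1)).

(\lnot x5 \lor x1) \land (\lnot x5 \lor \lnot x3 \lor \lnot x2)

x5 \to ((((\lnot x1 \lor x5) \to x1) \to x3) \to (\lnot x2 \land x1))
≡ \lnot x5 \lor ((((\lnot x1 \lor x5) \to x1) \to x3) \to (\lnot x2 \land x1))   (eliminate \to)
≡ \lnot x5 \lor \lnot (((\lnot x1 \lor x5) \to x1) \to x3) \lor (\lnot x2 \land x1)   (eliminate \to)
≡ \lnot x5 \lor \lnot (\lnot ((\lnot x1 \lor x5) \to x1) \lor x3) \lor (\lnot x2 \land x1)   (eliminate \to)
≡ \lnot x5 \lor \lnot (\lnot (\lnot (\lnot x1 \lor x5) \lor x1) \lor x3) \lor (\lnot x2 \land x1)   (eliminate \to)
≡ \lnot x5 \lor (\lnot \lnot (\lnot (\lnot x1 \lor x5) \lor x1) \land \lnot x3) \lor (\lnot x2 \land x1)   (De Morgan)
≡ \lnot x5 \lor ((\lnot (\lnot x1 \lor x5) \lor x1) \land \lnot x3) \lor (\lnot x2 \land x1)   (double negation)
≡ \lnot x5 \lor (((\lnot \lnot x1 \land \lnot x5) \lor x1) \land \lnot x3) \lor (\lnot x2 \land x1)   (De Morgan)
≡ \lnot x5 \lor (((x1 \land \lnot x5) \lor x1) \land \lnot x3) \lor (\lnot x2 \land x1)   (double negation)
≡ (\lnot x5 \lor x1 \lor x1 \lor \lnot x2) \land (\lnot x5 \lor x1 \lor x1 \lor x1) \land (\lnot x5 \lor \lnot x5 \lor x1 \lor \lnot x2) \land (\lnot x5 \lor \lnot x5 \lor x1 \lor x1) \land (\lnot x5 \lor \lnot x3 \lor \lnot x2) \land (\lnot x5 \lor \lnot x3 \lor x1)   (distribute \lor over \land)
≡ (\lnot x5 \lor x1) \land (\lnot x5 \lor \lnot x3 \lor \lnot x2)   (simplify)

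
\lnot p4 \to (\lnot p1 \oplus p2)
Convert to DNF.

p4 \lor (\lnot p1 \land \lnot p2) \lor (p1 \land p2)

\lnot p4 \to (\lnot p1 \oplus p2)
≡ \lnot \lnot p4 \lor (\lnot p1 \oplus p2)   (eliminate \to)
≡ \lnot \lnot p4 \lor (\lnot p1 \land \lnot p2) \lor (\lnot \lnot p1 \land p2)   (expand \oplus)
≡ p4 \lor (\lnot p1 \land \lnot p2) \lor (\lnot \lnot p1 \land p2)   (double negation)
≡ p4 \lor (\lnot p1 \land \lnot p2) \lor (p1 \land p2)   (double negation)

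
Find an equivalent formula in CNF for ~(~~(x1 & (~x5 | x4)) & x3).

~(~~(x1 & (~x5 | x4)) & x3)
⇔ ~~~(x1 & (~x5 | x4)) | ~x3   [De Morgan]
⇔ ~(x1 & (~x5 | x4)) | ~x3   [double negation]
⇔ ~x1 | ~(~x5 | x4) | ~x3   [De Morgan]
⇔ ~x1 | (~~x5 & ~x4) | ~x3   [De Morgan]
⇔ ~x1 | (x5 & ~x4) | ~x3   [double negation]
⇔ (~x1 | x5 | ~x3) & (~x1 | ~x4 | ~x3)   [distribute | over &]

(~x1 | x5 | ~x3) & (~x1 | ~x4 | ~x3)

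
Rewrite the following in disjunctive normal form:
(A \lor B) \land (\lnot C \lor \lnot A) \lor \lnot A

A \land \lnot C \lor B \land \lnot C \lor \lnot A

(A \lor B) \land (\lnot C \lor \lnot A) \lor \lnot A
≡ A \land \lnot C \lor A \land \lnot A \lor B \land \lnot C \lor B \land \lnot A \lor \lnot A   [distribute \land over \lor]
≡ A \land \lnot C \lor B \land \lnot C \lor \lnot A   [simplify]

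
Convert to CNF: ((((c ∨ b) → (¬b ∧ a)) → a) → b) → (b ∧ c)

((((c ∨ b) → (¬b ∧ a)) → a) → b) → (b ∧ c)
= ¬((((c ∨ b) → (¬b ∧ a)) → a) → b) ∨ (b ∧ c)   [eliminate →]
= ¬(¬(((c ∨ b) → (¬b ∧ a)) → a) ∨ b) ∨ (b ∧ c)   [eliminate →]
= ¬(¬(¬((c ∨ b) → (¬b ∧ a)) ∨ a) ∨ b) ∨ (b ∧ c)   [eliminate →]
= ¬(¬(¬(¬(c ∨ b) ∨ (¬b ∧ a)) ∨ a) ∨ b) ∨ (b ∧ c)   [eliminate →]
= (¬¬(¬(¬(c ∨ b) ∨ (¬b ∧ a)) ∨ a) ∧ ¬b) ∨ (b ∧ c)   [De Morgan]
= ((¬(¬(c ∨ b) ∨ (¬b ∧ a)) ∨ a) ∧ ¬b) ∨ (b ∧ c)   [double negation]
= (((¬¬(c ∨ b) ∧ ¬(¬b ∧ a)) ∨ a) ∧ ¬b) ∨ (b ∧ c)   [De Morgan]
= ((((c ∨ b) ∧ ¬(¬b ∧ a)) ∨ a) ∧ ¬b) ∨ (b ∧ c)   [double negation]
= ((((c ∨ b) ∧ (¬¬b ∨ ¬a)) ∨ a) ∧ ¬b) ∨ (b ∧ c)   [De Morgan]
= ((((c ∨ b) ∧ (b ∨ ¬a)) ∨ a) ∧ ¬b) ∨ (b ∧ c)   [double negation]
= (c ∨ b ∨ a ∨ b) ∧ (c ∨ b ∨ a ∨ c) ∧ (b ∨ ¬a ∨ a ∨ b) ∧ (b ∨ ¬a ∨ a ∨ c) ∧ (¬b ∨ b) ∧ (¬b ∨ c)   [distribute ∨ over ∧]
= (c ∨ b ∨ a) ∧ (¬b ∨ c)   [simplify]

(c ∨ b ∨ a) ∧ (¬b ∨ c)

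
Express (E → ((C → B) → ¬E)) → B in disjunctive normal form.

(E ∧ ¬C) ∨ B

(E → ((C → B) → ¬E)) → B
= ¬(E → ((C → B) → ¬E)) ∨ B   [eliminate →]
= ¬(¬E ∨ ((C → B) → ¬E)) ∨ B   [eliminate →]
= ¬(¬E ∨ ¬(C → B) ∨ ¬E) ∨ B   [eliminate →]
= ¬(¬E ∨ ¬(¬C ∨ B) ∨ ¬E) ∨ B   [eliminate →]
= (¬¬E ∧ ¬¬(¬C ∨ B) ∧ ¬¬E) ∨ B   [De Morgan]
= (E ∧ ¬¬(¬C ∨ B) ∧ ¬¬E) ∨ B   [double negation]
= (E ∧ (¬C ∨ B) ∧ ¬¬E) ∨ B   [double negation]
= (E ∧ (¬C ∨ B) ∧ E) ∨ B   [double negation]
= (E ∧ ¬C ∧ E) ∨ (E ∧ B ∧ E) ∨ B   [distribute ∧ over ∨]
= (E ∧ ¬C) ∨ B   [simplify]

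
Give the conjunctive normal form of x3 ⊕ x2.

x3 ⊕ x2
= (x3 ∨ x2) ∧ ¬(x3 ∧ x2)   [expand ⊕]
= (x3 ∨ x2) ∧ (¬x3 ∨ ¬x2)   [De Morgan]

(x3 ∨ x2) ∧ (¬x3 ∨ ¬x2)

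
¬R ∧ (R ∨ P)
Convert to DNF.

¬R ∧ (R ∨ P)
= (¬R ∧ R) ∨ (¬R ∧ P)   [distribute ∧ over ∨]
= ¬R ∧ P   [simplify]

¬R ∧ P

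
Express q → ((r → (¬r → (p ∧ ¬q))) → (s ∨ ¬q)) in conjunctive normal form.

q → ((r → (¬r → (p ∧ ¬q))) → (s ∨ ¬q))
≡ ¬q ∨ ((r → (¬r → (p ∧ ¬q))) → (s ∨ ¬q))   (eliminate →)
≡ ¬q ∨ ¬(r → (¬r → (p ∧ ¬q))) ∨ s ∨ ¬q   (eliminate →)
≡ ¬q ∨ ¬(¬r ∨ (¬r → (p ∧ ¬q))) ∨ s ∨ ¬q   (eliminate →)
≡ ¬q ∨ ¬(¬r ∨ ¬¬r ∨ (p ∧ ¬q)) ∨ s ∨ ¬q   (eliminate →)
≡ ¬q ∨ (¬¬r ∧ ¬¬¬r ∧ ¬(p ∧ ¬q)) ∨ s ∨ ¬q   (De Morgan)
≡ ¬q ∨ (r ∧ ¬¬¬r ∧ ¬(p ∧ ¬q)) ∨ s ∨ ¬q   (double negation)
≡ ¬q ∨ (r ∧ ¬r ∧ ¬(p ∧ ¬q)) ∨ s ∨ ¬q   (double negation)
≡ ¬q ∨ (r ∧ ¬r ∧ (¬p ∨ ¬¬q)) ∨ s ∨ ¬q   (De Morgan)
≡ ¬q ∨ (r ∧ ¬r ∧ (¬p ∨ q)) ∨ s ∨ ¬q   (double negation)
≡ (¬q ∨ r ∨ s ∨ ¬q) ∧ (¬q ∨ ¬r ∨ s ∨ ¬q) ∧ (¬q ∨ ¬p ∨ q ∨ s ∨ ¬q)   (distribute ∨ over ∧)
≡ (¬q ∨ r ∨ s) ∧ (¬q ∨ ¬r ∨ s)   (simplify)

(¬q ∨ r ∨ s) ∧ (¬q ∨ ¬r ∨ s)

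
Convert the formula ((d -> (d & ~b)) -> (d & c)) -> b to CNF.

~d | ~c | b

((d -> (d & ~b)) -> (d & c)) -> b
≡ ~((d -> (d & ~b)) -> (d & c)) | b   [eliminate ->]
≡ ~(~(d -> (d & ~b)) | (d & c)) | b   [eliminate ->]
≡ ~(~(~d | (d & ~b)) | (d & c)) | b   [eliminate ->]
≡ (~~(~d | (d & ~b)) & ~(d & c)) | b   [De Morgan]
≡ ((~d | (d & ~b)) & ~(d & c)) | b   [double negation]
≡ ((~d | (d & ~b)) & (~d | ~c)) | b   [De Morgan]
≡ (~d | d | b) & (~d | ~b | b) & (~d | ~c | b)   [distribute | over &]
≡ ~d | ~c | b   [simplify]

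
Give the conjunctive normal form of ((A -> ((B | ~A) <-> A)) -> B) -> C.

(~A | B | C) & (~B | C)

((A -> ((B | ~A) <-> A)) -> B) -> C
≡ ~((A -> ((B | ~A) <-> A)) -> B) | C   [eliminate ->]
≡ ~(~(A -> ((B | ~A) <-> A)) | B) | C   [eliminate ->]
≡ ~(~(~A | ((B | ~A) <-> A)) | B) | C   [eliminate ->]
≡ ~(~(~A | (((B | ~A) -> A) & (A -> (B | ~A)))) | B) | C   [eliminate <->]
≡ ~(~(~A | ((~(B | ~A) | A) & (A -> (B | ~A)))) | B) | C   [eliminate ->]
≡ ~(~(~A | ((~(B | ~A) | A) & (~A | B | ~A))) | B) | C   [eliminate ->]
≡ (~~(~A | ((~(B | ~A) | A) & (~A | B | ~A))) & ~B) | C   [De Morgan]
≡ ((~A | ((~(B | ~A) | A) & (~A | B | ~A))) & ~B) | C   [double negation]
≡ ((~A | (((~B & ~~A) | A) & (~A | B | ~A))) & ~B) | C   [De Morgan]
≡ ((~A | (((~B & A) | A) & (~A | B | ~A))) & ~B) | C   [double negation]
≡ (~A | ~B | A | C) & (~A | A | A | C) & (~A | ~A | B | ~A | C) & (~B | C)   [distribute | over &]
≡ (~A | B | C) & (~B | C)   [simplify]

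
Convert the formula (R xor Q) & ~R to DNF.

~R & Q

(R xor Q) & ~R
≡ ((R & ~Q) | (~R & Q)) & ~R   (expand xor)
≡ (R & ~Q & ~R) | (~R & Q & ~R)   (distribute & over |)
≡ ~R & Q   (simplify)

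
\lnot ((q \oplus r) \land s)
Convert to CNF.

\lnot ((q \oplus r) \land s)
⇔ \lnot ((q \lor r) \land \lnot (q \land r) \land s)   [expand \oplus]
⇔ \lnot (q \lor r) \lor \lnot \lnot (q \land r) \lor \lnot s   [De Morgan]
⇔ (\lnot q \land \lnot r) \lor \lnot \lnot (q \land r) \lor \lnot s   [De Morgan]
⇔ (\lnot q \land \lnot r) \lor (q \land r) \lor \lnot s   [double negation]
⇔ (\lnot q \lor q \lor \lnot s) \land (\lnot q \lor r \lor \lnot s) \land (\lnot r \lor q \lor \lnot s) \land (\lnot r \lor r \lor \lnot s)   [distribute \lor over \land]
⇔ (\lnot q \lor r \lor \lnot s) \land (\lnot r \lor q \lor \lnot s)   [simplify]

(\lnot q \lor r \lor \lnot s) \land (\lnot r \lor q \lor \lnot s)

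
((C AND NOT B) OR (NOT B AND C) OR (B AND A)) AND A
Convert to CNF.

(C OR B) AND A

((C AND NOT B) OR (NOT B AND C) OR (B AND A)) AND A
≡ (C OR NOT B OR B) AND (C OR NOT B OR A) AND (C OR C OR B) AND (C OR C OR A) AND (NOT B OR NOT B OR B) AND (NOT B OR NOT B OR A) AND (NOT B OR C OR B) AND (NOT B OR C OR A) AND A   — distribute OR over AND
≡ (C OR B) AND A   — simplify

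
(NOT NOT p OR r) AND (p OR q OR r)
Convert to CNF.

(NOT NOT p OR r) AND (p OR q OR r)
⇔ (p OR r) AND (p OR q OR r)   [double negation]
⇔ p OR r   [simplify]

p OR r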